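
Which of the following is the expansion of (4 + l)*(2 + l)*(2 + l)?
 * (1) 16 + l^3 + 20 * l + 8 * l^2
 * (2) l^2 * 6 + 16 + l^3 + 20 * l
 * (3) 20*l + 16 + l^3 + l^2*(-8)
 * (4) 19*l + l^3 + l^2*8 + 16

Expanding (4 + l)*(2 + l)*(2 + l):
= 16 + l^3 + 20 * l + 8 * l^2
1) 16 + l^3 + 20 * l + 8 * l^2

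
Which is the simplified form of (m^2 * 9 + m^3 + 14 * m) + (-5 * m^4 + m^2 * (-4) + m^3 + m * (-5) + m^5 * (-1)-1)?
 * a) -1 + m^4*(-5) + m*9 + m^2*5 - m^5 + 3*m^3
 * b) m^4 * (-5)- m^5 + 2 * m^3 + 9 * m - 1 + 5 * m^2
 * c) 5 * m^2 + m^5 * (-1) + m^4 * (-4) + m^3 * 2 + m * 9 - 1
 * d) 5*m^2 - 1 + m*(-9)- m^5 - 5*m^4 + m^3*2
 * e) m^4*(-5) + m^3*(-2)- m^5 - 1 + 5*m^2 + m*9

Adding the polynomials and combining like terms:
(m^2*9 + m^3 + 14*m) + (-5*m^4 + m^2*(-4) + m^3 + m*(-5) + m^5*(-1) - 1)
= m^4 * (-5)- m^5 + 2 * m^3 + 9 * m - 1 + 5 * m^2
b) m^4 * (-5)- m^5 + 2 * m^3 + 9 * m - 1 + 5 * m^2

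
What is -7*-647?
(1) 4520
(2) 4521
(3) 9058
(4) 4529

-7 * -647 = 4529
4) 4529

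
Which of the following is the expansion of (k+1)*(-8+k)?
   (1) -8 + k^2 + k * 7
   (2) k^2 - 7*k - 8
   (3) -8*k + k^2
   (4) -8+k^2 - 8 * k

Expanding (k+1)*(-8+k):
= k^2 - 7*k - 8
2) k^2 - 7*k - 8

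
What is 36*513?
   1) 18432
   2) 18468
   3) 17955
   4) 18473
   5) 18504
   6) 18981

36 * 513 = 18468
2) 18468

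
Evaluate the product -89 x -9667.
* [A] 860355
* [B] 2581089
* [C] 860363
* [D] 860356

-89 * -9667 = 860363
C) 860363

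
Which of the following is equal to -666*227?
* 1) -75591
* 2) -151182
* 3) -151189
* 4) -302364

-666 * 227 = -151182
2) -151182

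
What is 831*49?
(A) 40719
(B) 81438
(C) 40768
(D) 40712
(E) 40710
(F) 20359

831 * 49 = 40719
A) 40719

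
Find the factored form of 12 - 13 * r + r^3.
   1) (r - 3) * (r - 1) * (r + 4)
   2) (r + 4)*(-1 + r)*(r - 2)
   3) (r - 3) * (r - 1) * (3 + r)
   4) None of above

We need to factor 12 - 13 * r + r^3.
The factored form is (r - 3) * (r - 1) * (r + 4).
1) (r - 3) * (r - 1) * (r + 4)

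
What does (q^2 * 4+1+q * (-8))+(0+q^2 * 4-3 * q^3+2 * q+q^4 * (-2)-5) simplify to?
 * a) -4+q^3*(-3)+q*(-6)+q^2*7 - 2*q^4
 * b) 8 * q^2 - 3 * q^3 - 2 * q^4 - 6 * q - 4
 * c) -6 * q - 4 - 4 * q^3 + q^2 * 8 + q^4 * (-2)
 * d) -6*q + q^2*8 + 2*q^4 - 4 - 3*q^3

Adding the polynomials and combining like terms:
(q^2*4 + 1 + q*(-8)) + (0 + q^2*4 - 3*q^3 + 2*q + q^4*(-2) - 5)
= 8 * q^2 - 3 * q^3 - 2 * q^4 - 6 * q - 4
b) 8 * q^2 - 3 * q^3 - 2 * q^4 - 6 * q - 4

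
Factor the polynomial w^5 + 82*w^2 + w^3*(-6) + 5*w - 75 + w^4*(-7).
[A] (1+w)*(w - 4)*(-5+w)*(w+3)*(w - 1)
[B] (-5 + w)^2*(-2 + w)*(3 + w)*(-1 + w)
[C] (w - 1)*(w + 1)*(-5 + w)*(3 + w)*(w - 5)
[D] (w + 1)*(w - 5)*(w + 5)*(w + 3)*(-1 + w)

We need to factor w^5 + 82*w^2 + w^3*(-6) + 5*w - 75 + w^4*(-7).
The factored form is (w - 1)*(w + 1)*(-5 + w)*(3 + w)*(w - 5).
C) (w - 1)*(w + 1)*(-5 + w)*(3 + w)*(w - 5)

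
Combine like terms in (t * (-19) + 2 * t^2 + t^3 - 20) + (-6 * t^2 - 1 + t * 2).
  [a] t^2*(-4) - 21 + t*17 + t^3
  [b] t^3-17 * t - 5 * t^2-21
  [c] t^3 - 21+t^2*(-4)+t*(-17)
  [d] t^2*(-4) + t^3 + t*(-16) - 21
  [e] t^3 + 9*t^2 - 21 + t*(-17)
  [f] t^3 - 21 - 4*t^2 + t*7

Adding the polynomials and combining like terms:
(t*(-19) + 2*t^2 + t^3 - 20) + (-6*t^2 - 1 + t*2)
= t^3 - 21+t^2*(-4)+t*(-17)
c) t^3 - 21+t^2*(-4)+t*(-17)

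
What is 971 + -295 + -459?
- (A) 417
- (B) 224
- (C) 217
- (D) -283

First: 971 + -295 = 676
Then: 676 + -459 = 217
C) 217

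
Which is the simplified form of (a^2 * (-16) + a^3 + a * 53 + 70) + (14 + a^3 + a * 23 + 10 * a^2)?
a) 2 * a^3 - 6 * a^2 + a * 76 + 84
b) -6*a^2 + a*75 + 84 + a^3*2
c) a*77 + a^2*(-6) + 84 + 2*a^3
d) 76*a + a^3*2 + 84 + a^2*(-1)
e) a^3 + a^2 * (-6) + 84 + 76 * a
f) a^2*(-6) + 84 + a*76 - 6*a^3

Adding the polynomials and combining like terms:
(a^2*(-16) + a^3 + a*53 + 70) + (14 + a^3 + a*23 + 10*a^2)
= 2 * a^3 - 6 * a^2 + a * 76 + 84
a) 2 * a^3 - 6 * a^2 + a * 76 + 84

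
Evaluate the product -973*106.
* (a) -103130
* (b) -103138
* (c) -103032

-973 * 106 = -103138
b) -103138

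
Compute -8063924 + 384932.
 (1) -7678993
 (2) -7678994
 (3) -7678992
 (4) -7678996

-8063924 + 384932 = -7678992
3) -7678992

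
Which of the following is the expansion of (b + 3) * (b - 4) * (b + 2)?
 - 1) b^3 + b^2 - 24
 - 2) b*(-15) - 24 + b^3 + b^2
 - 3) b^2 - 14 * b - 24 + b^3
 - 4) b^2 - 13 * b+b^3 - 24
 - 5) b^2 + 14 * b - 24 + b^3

Expanding (b + 3) * (b - 4) * (b + 2):
= b^2 - 14 * b - 24 + b^3
3) b^2 - 14 * b - 24 + b^3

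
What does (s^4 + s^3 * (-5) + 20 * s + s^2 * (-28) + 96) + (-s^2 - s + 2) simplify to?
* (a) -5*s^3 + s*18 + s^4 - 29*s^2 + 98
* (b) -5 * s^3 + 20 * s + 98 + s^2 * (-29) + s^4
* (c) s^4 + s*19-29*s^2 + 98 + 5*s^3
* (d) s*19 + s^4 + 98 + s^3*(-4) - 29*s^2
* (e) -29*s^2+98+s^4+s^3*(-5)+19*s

Adding the polynomials and combining like terms:
(s^4 + s^3*(-5) + 20*s + s^2*(-28) + 96) + (-s^2 - s + 2)
= -29*s^2+98+s^4+s^3*(-5)+19*s
e) -29*s^2+98+s^4+s^3*(-5)+19*s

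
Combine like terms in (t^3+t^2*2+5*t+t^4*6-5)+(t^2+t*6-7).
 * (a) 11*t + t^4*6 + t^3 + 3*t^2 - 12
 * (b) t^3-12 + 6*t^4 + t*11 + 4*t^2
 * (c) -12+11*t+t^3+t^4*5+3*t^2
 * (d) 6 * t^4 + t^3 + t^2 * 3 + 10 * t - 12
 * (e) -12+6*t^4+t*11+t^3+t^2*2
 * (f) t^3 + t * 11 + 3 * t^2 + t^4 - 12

Adding the polynomials and combining like terms:
(t^3 + t^2*2 + 5*t + t^4*6 - 5) + (t^2 + t*6 - 7)
= 11*t + t^4*6 + t^3 + 3*t^2 - 12
a) 11*t + t^4*6 + t^3 + 3*t^2 - 12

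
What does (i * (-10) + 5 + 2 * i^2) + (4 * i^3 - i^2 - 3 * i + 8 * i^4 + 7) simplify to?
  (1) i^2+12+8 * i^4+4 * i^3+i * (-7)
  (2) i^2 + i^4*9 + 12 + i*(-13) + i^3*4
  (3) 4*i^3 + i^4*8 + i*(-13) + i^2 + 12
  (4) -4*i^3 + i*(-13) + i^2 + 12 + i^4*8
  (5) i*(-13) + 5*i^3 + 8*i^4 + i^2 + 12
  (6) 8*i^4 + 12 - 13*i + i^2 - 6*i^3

Adding the polynomials and combining like terms:
(i*(-10) + 5 + 2*i^2) + (4*i^3 - i^2 - 3*i + 8*i^4 + 7)
= 4*i^3 + i^4*8 + i*(-13) + i^2 + 12
3) 4*i^3 + i^4*8 + i*(-13) + i^2 + 12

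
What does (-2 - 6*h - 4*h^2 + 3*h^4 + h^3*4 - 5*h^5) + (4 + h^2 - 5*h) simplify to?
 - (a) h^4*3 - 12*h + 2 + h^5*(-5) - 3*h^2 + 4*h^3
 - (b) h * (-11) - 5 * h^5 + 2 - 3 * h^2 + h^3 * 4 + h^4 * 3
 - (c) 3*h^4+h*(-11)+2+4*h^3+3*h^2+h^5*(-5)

Adding the polynomials and combining like terms:
(-2 - 6*h - 4*h^2 + 3*h^4 + h^3*4 - 5*h^5) + (4 + h^2 - 5*h)
= h * (-11) - 5 * h^5 + 2 - 3 * h^2 + h^3 * 4 + h^4 * 3
b) h * (-11) - 5 * h^5 + 2 - 3 * h^2 + h^3 * 4 + h^4 * 3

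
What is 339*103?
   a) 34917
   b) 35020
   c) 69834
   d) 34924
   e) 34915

339 * 103 = 34917
a) 34917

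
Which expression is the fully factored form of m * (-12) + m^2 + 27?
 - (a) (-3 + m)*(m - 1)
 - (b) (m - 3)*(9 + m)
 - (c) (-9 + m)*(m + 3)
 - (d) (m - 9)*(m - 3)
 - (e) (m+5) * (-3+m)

We need to factor m * (-12) + m^2 + 27.
The factored form is (m - 9)*(m - 3).
d) (m - 9)*(m - 3)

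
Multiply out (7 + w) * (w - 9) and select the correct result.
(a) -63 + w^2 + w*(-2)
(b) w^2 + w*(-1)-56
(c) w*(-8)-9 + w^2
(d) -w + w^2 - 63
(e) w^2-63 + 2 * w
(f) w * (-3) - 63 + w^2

Expanding (7 + w) * (w - 9):
= -63 + w^2 + w*(-2)
a) -63 + w^2 + w*(-2)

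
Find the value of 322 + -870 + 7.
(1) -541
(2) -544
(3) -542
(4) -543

First: 322 + -870 = -548
Then: -548 + 7 = -541
1) -541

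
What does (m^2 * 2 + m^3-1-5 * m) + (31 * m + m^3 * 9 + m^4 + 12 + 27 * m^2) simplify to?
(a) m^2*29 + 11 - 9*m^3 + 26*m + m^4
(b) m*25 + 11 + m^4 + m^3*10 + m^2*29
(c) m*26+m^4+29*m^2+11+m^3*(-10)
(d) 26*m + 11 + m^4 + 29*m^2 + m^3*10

Adding the polynomials and combining like terms:
(m^2*2 + m^3 - 1 - 5*m) + (31*m + m^3*9 + m^4 + 12 + 27*m^2)
= 26*m + 11 + m^4 + 29*m^2 + m^3*10
d) 26*m + 11 + m^4 + 29*m^2 + m^3*10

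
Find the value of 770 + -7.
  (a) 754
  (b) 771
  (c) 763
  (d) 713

770 + -7 = 763
c) 763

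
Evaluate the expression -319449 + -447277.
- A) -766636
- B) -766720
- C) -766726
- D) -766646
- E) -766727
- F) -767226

-319449 + -447277 = -766726
C) -766726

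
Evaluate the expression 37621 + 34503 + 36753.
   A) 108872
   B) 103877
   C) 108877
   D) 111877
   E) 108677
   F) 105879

First: 37621 + 34503 = 72124
Then: 72124 + 36753 = 108877
C) 108877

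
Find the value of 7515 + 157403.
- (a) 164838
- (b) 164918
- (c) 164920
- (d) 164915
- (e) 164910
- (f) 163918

7515 + 157403 = 164918
b) 164918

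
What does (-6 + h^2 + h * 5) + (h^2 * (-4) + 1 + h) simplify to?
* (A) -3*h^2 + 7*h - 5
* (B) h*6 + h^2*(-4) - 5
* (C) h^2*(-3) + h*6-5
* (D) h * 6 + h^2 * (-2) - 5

Adding the polynomials and combining like terms:
(-6 + h^2 + h*5) + (h^2*(-4) + 1 + h)
= h^2*(-3) + h*6-5
C) h^2*(-3) + h*6-5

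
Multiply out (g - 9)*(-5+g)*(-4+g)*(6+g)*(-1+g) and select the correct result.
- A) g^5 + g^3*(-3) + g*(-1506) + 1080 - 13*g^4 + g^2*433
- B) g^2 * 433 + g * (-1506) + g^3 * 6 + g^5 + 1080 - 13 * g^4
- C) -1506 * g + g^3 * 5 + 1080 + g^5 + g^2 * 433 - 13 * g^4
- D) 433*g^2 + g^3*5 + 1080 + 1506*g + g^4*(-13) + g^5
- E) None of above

Expanding (g - 9)*(-5+g)*(-4+g)*(6+g)*(-1+g):
= -1506 * g + g^3 * 5 + 1080 + g^5 + g^2 * 433 - 13 * g^4
C) -1506 * g + g^3 * 5 + 1080 + g^5 + g^2 * 433 - 13 * g^4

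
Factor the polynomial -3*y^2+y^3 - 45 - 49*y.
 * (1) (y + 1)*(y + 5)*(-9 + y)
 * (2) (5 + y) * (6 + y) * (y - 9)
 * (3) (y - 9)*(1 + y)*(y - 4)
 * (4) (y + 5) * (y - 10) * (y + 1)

We need to factor -3*y^2+y^3 - 45 - 49*y.
The factored form is (y + 1)*(y + 5)*(-9 + y).
1) (y + 1)*(y + 5)*(-9 + y)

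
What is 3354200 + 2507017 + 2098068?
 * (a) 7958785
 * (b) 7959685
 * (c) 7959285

First: 3354200 + 2507017 = 5861217
Then: 5861217 + 2098068 = 7959285
c) 7959285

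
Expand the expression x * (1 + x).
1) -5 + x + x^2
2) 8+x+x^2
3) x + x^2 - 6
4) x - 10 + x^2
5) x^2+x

Expanding x * (1 + x):
= x^2+x
5) x^2+x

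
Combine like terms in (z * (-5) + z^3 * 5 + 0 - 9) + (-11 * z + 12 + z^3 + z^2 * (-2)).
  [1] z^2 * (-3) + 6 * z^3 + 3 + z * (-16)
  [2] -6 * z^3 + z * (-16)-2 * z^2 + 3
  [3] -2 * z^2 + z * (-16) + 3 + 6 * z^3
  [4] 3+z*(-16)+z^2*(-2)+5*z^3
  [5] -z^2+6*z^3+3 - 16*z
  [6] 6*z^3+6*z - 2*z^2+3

Adding the polynomials and combining like terms:
(z*(-5) + z^3*5 + 0 - 9) + (-11*z + 12 + z^3 + z^2*(-2))
= -2 * z^2 + z * (-16) + 3 + 6 * z^3
3) -2 * z^2 + z * (-16) + 3 + 6 * z^3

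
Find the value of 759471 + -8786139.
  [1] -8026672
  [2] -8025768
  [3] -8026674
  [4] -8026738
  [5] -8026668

759471 + -8786139 = -8026668
5) -8026668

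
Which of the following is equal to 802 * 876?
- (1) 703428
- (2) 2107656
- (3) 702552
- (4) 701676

802 * 876 = 702552
3) 702552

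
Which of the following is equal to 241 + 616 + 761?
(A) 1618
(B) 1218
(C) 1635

First: 241 + 616 = 857
Then: 857 + 761 = 1618
A) 1618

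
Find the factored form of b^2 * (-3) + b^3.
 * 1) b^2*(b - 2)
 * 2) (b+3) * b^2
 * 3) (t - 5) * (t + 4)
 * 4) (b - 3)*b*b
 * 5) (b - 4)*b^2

We need to factor b^2 * (-3) + b^3.
The factored form is (b - 3)*b*b.
4) (b - 3)*b*b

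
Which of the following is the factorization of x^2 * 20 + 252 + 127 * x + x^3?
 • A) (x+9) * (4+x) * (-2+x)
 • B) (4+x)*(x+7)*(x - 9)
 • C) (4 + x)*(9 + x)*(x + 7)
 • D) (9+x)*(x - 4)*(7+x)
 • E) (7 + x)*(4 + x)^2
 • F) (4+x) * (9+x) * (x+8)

We need to factor x^2 * 20 + 252 + 127 * x + x^3.
The factored form is (4 + x)*(9 + x)*(x + 7).
C) (4 + x)*(9 + x)*(x + 7)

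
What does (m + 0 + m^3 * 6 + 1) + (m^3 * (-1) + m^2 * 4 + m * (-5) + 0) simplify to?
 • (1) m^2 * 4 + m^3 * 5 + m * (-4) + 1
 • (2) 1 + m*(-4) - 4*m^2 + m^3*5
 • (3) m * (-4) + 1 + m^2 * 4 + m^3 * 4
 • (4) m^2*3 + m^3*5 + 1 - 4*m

Adding the polynomials and combining like terms:
(m + 0 + m^3*6 + 1) + (m^3*(-1) + m^2*4 + m*(-5) + 0)
= m^2 * 4 + m^3 * 5 + m * (-4) + 1
1) m^2 * 4 + m^3 * 5 + m * (-4) + 1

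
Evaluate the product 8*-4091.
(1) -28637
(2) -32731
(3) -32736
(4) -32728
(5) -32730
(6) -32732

8 * -4091 = -32728
4) -32728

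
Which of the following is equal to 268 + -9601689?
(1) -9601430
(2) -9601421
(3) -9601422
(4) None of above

268 + -9601689 = -9601421
2) -9601421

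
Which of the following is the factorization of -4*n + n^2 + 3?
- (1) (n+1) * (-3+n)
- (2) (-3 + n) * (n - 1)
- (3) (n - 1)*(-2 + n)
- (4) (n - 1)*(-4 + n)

We need to factor -4*n + n^2 + 3.
The factored form is (-3 + n) * (n - 1).
2) (-3 + n) * (n - 1)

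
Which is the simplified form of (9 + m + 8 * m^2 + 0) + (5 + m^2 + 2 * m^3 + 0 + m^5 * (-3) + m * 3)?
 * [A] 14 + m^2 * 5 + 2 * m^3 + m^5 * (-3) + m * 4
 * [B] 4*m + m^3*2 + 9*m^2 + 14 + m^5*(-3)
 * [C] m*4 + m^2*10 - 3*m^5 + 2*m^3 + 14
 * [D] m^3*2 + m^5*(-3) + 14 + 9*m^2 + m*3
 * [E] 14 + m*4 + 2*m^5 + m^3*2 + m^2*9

Adding the polynomials and combining like terms:
(9 + m + 8*m^2 + 0) + (5 + m^2 + 2*m^3 + 0 + m^5*(-3) + m*3)
= 4*m + m^3*2 + 9*m^2 + 14 + m^5*(-3)
B) 4*m + m^3*2 + 9*m^2 + 14 + m^5*(-3)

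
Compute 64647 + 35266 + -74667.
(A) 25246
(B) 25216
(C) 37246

First: 64647 + 35266 = 99913
Then: 99913 + -74667 = 25246
A) 25246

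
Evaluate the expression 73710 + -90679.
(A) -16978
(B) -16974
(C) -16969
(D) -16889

73710 + -90679 = -16969
C) -16969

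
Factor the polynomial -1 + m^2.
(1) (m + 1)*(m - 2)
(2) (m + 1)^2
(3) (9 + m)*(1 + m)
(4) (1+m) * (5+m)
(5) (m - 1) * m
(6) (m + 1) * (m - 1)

We need to factor -1 + m^2.
The factored form is (m + 1) * (m - 1).
6) (m + 1) * (m - 1)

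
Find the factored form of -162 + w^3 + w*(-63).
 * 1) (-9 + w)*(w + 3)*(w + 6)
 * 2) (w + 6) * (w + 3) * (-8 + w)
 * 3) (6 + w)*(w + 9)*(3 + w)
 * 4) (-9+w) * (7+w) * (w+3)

We need to factor -162 + w^3 + w*(-63).
The factored form is (-9 + w)*(w + 3)*(w + 6).
1) (-9 + w)*(w + 3)*(w + 6)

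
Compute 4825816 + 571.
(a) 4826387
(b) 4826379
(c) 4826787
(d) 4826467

4825816 + 571 = 4826387
a) 4826387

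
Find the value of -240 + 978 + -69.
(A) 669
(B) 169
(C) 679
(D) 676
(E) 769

First: -240 + 978 = 738
Then: 738 + -69 = 669
A) 669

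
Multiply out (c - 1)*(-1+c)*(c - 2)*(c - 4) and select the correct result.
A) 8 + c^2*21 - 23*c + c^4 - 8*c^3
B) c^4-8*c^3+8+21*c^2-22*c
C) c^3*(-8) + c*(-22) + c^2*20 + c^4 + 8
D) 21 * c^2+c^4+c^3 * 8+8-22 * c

Expanding (c - 1)*(-1+c)*(c - 2)*(c - 4):
= c^4-8*c^3+8+21*c^2-22*c
B) c^4-8*c^3+8+21*c^2-22*c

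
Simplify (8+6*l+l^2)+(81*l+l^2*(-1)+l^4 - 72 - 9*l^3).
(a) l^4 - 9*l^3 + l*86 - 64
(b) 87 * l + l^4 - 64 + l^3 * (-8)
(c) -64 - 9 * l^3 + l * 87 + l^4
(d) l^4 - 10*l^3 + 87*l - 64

Adding the polynomials and combining like terms:
(8 + 6*l + l^2) + (81*l + l^2*(-1) + l^4 - 72 - 9*l^3)
= -64 - 9 * l^3 + l * 87 + l^4
c) -64 - 9 * l^3 + l * 87 + l^4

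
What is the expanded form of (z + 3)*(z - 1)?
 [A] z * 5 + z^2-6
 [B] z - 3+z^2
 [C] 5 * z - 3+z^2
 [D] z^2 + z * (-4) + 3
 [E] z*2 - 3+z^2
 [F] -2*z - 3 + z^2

Expanding (z + 3)*(z - 1):
= z*2 - 3+z^2
E) z*2 - 3+z^2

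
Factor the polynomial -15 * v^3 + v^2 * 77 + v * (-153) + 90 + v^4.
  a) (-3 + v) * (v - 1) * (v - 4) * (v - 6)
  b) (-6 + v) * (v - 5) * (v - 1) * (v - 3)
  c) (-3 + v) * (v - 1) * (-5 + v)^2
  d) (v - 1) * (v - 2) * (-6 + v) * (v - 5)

We need to factor -15 * v^3 + v^2 * 77 + v * (-153) + 90 + v^4.
The factored form is (-6 + v) * (v - 5) * (v - 1) * (v - 3).
b) (-6 + v) * (v - 5) * (v - 1) * (v - 3)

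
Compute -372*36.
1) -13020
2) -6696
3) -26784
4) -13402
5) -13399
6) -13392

-372 * 36 = -13392
6) -13392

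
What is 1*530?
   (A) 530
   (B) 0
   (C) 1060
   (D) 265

1 * 530 = 530
A) 530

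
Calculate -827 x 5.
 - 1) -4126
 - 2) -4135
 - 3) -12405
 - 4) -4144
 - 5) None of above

-827 * 5 = -4135
2) -4135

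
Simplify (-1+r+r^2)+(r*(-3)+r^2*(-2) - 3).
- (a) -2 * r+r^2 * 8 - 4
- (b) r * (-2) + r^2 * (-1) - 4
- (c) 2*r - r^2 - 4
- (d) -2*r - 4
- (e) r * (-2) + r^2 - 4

Adding the polynomials and combining like terms:
(-1 + r + r^2) + (r*(-3) + r^2*(-2) - 3)
= r * (-2) + r^2 * (-1) - 4
b) r * (-2) + r^2 * (-1) - 4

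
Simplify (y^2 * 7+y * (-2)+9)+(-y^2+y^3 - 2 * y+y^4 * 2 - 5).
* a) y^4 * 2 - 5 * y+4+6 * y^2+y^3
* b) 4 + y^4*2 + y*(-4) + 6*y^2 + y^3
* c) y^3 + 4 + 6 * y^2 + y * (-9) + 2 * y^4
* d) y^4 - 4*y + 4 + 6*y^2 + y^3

Adding the polynomials and combining like terms:
(y^2*7 + y*(-2) + 9) + (-y^2 + y^3 - 2*y + y^4*2 - 5)
= 4 + y^4*2 + y*(-4) + 6*y^2 + y^3
b) 4 + y^4*2 + y*(-4) + 6*y^2 + y^3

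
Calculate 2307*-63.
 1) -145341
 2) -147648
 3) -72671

2307 * -63 = -145341
1) -145341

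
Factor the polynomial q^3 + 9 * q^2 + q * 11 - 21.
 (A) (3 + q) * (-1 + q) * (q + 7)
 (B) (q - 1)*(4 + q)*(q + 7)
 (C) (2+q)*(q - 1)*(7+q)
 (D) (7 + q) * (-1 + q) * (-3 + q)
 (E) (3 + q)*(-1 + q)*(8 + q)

We need to factor q^3 + 9 * q^2 + q * 11 - 21.
The factored form is (3 + q) * (-1 + q) * (q + 7).
A) (3 + q) * (-1 + q) * (q + 7)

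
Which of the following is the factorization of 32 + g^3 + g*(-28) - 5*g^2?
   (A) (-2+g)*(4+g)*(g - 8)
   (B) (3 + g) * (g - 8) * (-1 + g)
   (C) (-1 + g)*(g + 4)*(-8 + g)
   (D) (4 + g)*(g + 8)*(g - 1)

We need to factor 32 + g^3 + g*(-28) - 5*g^2.
The factored form is (-1 + g)*(g + 4)*(-8 + g).
C) (-1 + g)*(g + 4)*(-8 + g)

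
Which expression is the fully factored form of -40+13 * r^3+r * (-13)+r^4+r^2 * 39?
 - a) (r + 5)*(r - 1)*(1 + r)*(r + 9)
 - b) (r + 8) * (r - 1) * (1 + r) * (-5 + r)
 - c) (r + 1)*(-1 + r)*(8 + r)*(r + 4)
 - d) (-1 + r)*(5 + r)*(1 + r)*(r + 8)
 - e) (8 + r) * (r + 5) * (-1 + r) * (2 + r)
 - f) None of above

We need to factor -40+13 * r^3+r * (-13)+r^4+r^2 * 39.
The factored form is (-1 + r)*(5 + r)*(1 + r)*(r + 8).
d) (-1 + r)*(5 + r)*(1 + r)*(r + 8)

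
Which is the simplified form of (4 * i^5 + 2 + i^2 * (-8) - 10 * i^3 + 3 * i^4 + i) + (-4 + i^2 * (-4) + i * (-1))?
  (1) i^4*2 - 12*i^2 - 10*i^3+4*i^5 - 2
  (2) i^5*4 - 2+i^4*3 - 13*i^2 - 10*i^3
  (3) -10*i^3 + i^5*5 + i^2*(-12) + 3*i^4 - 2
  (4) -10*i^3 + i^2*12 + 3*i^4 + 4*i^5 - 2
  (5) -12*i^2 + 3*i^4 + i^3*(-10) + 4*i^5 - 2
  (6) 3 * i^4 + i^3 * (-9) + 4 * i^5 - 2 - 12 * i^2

Adding the polynomials and combining like terms:
(4*i^5 + 2 + i^2*(-8) - 10*i^3 + 3*i^4 + i) + (-4 + i^2*(-4) + i*(-1))
= -12*i^2 + 3*i^4 + i^3*(-10) + 4*i^5 - 2
5) -12*i^2 + 3*i^4 + i^3*(-10) + 4*i^5 - 2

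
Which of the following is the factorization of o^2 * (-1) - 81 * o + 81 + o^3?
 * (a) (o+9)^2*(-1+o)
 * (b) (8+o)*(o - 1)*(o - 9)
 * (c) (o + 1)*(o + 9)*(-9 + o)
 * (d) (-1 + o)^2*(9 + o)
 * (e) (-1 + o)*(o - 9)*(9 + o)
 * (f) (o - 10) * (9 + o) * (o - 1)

We need to factor o^2 * (-1) - 81 * o + 81 + o^3.
The factored form is (-1 + o)*(o - 9)*(9 + o).
e) (-1 + o)*(o - 9)*(9 + o)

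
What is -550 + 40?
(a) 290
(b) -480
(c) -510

-550 + 40 = -510
c) -510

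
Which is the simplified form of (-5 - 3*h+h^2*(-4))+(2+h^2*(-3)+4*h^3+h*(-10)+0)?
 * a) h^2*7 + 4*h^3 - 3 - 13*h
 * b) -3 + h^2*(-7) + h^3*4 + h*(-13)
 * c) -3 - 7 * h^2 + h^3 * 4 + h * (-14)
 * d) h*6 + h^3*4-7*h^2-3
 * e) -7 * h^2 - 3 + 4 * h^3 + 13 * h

Adding the polynomials and combining like terms:
(-5 - 3*h + h^2*(-4)) + (2 + h^2*(-3) + 4*h^3 + h*(-10) + 0)
= -3 + h^2*(-7) + h^3*4 + h*(-13)
b) -3 + h^2*(-7) + h^3*4 + h*(-13)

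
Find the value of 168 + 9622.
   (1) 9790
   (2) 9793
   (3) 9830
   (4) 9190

168 + 9622 = 9790
1) 9790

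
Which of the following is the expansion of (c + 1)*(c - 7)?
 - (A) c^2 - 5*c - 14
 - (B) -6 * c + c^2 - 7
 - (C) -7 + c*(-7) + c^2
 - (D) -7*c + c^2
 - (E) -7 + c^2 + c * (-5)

Expanding (c + 1)*(c - 7):
= -6 * c + c^2 - 7
B) -6 * c + c^2 - 7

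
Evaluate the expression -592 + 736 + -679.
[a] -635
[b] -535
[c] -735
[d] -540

First: -592 + 736 = 144
Then: 144 + -679 = -535
b) -535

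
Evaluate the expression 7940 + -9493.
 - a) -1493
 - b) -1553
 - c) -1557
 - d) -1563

7940 + -9493 = -1553
b) -1553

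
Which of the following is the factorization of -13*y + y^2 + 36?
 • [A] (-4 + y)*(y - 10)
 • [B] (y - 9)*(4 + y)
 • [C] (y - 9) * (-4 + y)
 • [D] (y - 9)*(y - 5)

We need to factor -13*y + y^2 + 36.
The factored form is (y - 9) * (-4 + y).
C) (y - 9) * (-4 + y)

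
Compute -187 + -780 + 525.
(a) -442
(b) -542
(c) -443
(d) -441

First: -187 + -780 = -967
Then: -967 + 525 = -442
a) -442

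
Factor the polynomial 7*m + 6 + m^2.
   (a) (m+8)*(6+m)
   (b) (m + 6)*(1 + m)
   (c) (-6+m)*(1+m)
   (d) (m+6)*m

We need to factor 7*m + 6 + m^2.
The factored form is (m + 6)*(1 + m).
b) (m + 6)*(1 + m)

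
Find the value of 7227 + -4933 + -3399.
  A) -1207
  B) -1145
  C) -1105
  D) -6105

First: 7227 + -4933 = 2294
Then: 2294 + -3399 = -1105
C) -1105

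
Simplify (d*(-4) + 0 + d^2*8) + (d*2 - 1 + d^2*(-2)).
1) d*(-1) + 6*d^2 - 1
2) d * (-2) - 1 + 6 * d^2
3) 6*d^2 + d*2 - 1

Adding the polynomials and combining like terms:
(d*(-4) + 0 + d^2*8) + (d*2 - 1 + d^2*(-2))
= d * (-2) - 1 + 6 * d^2
2) d * (-2) - 1 + 6 * d^2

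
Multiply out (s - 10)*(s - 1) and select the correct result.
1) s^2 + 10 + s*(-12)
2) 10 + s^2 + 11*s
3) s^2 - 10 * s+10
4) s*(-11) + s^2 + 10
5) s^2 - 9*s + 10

Expanding (s - 10)*(s - 1):
= s*(-11) + s^2 + 10
4) s*(-11) + s^2 + 10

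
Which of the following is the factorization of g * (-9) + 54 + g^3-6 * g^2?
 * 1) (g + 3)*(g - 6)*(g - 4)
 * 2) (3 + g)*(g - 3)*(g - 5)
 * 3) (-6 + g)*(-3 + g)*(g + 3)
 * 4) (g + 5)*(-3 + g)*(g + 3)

We need to factor g * (-9) + 54 + g^3-6 * g^2.
The factored form is (-6 + g)*(-3 + g)*(g + 3).
3) (-6 + g)*(-3 + g)*(g + 3)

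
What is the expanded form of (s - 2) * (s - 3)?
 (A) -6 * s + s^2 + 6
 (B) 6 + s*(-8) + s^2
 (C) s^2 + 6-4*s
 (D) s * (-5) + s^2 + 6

Expanding (s - 2) * (s - 3):
= s * (-5) + s^2 + 6
D) s * (-5) + s^2 + 6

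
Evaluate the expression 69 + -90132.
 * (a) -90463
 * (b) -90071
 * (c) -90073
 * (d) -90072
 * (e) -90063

69 + -90132 = -90063
e) -90063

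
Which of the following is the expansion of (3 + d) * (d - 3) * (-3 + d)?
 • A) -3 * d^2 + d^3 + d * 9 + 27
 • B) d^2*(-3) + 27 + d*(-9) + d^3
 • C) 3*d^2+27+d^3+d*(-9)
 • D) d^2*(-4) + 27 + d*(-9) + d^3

Expanding (3 + d) * (d - 3) * (-3 + d):
= d^2*(-3) + 27 + d*(-9) + d^3
B) d^2*(-3) + 27 + d*(-9) + d^3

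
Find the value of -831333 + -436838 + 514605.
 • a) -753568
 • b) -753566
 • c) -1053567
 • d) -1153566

First: -831333 + -436838 = -1268171
Then: -1268171 + 514605 = -753566
b) -753566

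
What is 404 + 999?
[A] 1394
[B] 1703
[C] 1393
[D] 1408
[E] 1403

404 + 999 = 1403
E) 1403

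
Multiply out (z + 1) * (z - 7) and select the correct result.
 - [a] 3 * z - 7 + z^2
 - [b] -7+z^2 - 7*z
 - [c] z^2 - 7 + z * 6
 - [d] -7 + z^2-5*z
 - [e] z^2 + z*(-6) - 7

Expanding (z + 1) * (z - 7):
= z^2 + z*(-6) - 7
e) z^2 + z*(-6) - 7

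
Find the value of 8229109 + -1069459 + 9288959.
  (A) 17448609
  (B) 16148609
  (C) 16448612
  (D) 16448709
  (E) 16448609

First: 8229109 + -1069459 = 7159650
Then: 7159650 + 9288959 = 16448609
E) 16448609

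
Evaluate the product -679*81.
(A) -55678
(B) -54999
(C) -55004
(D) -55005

-679 * 81 = -54999
B) -54999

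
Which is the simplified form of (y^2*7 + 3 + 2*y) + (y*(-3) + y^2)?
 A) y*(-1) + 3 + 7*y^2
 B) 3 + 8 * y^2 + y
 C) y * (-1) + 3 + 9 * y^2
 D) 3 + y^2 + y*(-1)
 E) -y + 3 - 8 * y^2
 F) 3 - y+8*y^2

Adding the polynomials and combining like terms:
(y^2*7 + 3 + 2*y) + (y*(-3) + y^2)
= 3 - y+8*y^2
F) 3 - y+8*y^2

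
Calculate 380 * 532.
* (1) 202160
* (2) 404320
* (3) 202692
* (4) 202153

380 * 532 = 202160
1) 202160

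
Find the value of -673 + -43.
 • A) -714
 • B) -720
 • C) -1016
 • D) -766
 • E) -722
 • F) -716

-673 + -43 = -716
F) -716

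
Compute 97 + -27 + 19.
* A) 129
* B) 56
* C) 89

First: 97 + -27 = 70
Then: 70 + 19 = 89
C) 89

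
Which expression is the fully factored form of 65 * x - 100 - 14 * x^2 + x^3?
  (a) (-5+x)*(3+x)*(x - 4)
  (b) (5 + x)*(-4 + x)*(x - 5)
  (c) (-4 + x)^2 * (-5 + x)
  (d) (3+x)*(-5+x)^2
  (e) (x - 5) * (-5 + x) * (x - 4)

We need to factor 65 * x - 100 - 14 * x^2 + x^3.
The factored form is (x - 5) * (-5 + x) * (x - 4).
e) (x - 5) * (-5 + x) * (x - 4)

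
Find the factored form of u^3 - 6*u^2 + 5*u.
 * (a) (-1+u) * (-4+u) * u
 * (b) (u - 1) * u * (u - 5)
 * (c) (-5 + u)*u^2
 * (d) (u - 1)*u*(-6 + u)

We need to factor u^3 - 6*u^2 + 5*u.
The factored form is (u - 1) * u * (u - 5).
b) (u - 1) * u * (u - 5)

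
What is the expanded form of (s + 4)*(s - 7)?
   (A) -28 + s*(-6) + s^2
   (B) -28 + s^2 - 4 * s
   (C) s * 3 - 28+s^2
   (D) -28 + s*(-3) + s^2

Expanding (s + 4)*(s - 7):
= -28 + s*(-3) + s^2
D) -28 + s*(-3) + s^2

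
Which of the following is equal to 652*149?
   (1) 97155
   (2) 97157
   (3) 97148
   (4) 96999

652 * 149 = 97148
3) 97148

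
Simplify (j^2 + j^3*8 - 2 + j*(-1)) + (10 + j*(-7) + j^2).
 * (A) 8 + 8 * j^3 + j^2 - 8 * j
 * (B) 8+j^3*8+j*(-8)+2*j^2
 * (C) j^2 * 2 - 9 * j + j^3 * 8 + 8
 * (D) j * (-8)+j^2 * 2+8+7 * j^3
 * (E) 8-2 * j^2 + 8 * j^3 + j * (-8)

Adding the polynomials and combining like terms:
(j^2 + j^3*8 - 2 + j*(-1)) + (10 + j*(-7) + j^2)
= 8+j^3*8+j*(-8)+2*j^2
B) 8+j^3*8+j*(-8)+2*j^2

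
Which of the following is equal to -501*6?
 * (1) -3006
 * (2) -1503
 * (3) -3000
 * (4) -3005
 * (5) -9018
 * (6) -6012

-501 * 6 = -3006
1) -3006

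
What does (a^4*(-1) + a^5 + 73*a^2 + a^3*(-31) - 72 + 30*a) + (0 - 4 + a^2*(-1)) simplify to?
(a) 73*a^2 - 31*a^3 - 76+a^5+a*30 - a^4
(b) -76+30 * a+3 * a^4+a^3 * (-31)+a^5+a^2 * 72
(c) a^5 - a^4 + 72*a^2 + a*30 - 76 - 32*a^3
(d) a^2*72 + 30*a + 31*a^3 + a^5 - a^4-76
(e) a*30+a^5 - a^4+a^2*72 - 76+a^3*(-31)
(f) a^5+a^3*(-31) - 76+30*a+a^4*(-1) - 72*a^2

Adding the polynomials and combining like terms:
(a^4*(-1) + a^5 + 73*a^2 + a^3*(-31) - 72 + 30*a) + (0 - 4 + a^2*(-1))
= a*30+a^5 - a^4+a^2*72 - 76+a^3*(-31)
e) a*30+a^5 - a^4+a^2*72 - 76+a^3*(-31)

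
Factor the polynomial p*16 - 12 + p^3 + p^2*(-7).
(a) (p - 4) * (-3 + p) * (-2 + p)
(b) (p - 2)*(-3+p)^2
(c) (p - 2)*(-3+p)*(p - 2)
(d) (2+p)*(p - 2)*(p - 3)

We need to factor p*16 - 12 + p^3 + p^2*(-7).
The factored form is (p - 2)*(-3+p)*(p - 2).
c) (p - 2)*(-3+p)*(p - 2)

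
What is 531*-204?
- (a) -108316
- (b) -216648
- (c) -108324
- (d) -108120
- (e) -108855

531 * -204 = -108324
c) -108324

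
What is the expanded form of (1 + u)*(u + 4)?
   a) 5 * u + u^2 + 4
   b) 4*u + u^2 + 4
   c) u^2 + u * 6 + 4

Expanding (1 + u)*(u + 4):
= 5 * u + u^2 + 4
a) 5 * u + u^2 + 4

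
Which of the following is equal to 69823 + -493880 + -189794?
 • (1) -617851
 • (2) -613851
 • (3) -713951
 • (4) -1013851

First: 69823 + -493880 = -424057
Then: -424057 + -189794 = -613851
2) -613851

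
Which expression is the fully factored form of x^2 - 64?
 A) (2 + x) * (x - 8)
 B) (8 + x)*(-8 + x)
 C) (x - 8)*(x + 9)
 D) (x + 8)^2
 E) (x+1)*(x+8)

We need to factor x^2 - 64.
The factored form is (8 + x)*(-8 + x).
B) (8 + x)*(-8 + x)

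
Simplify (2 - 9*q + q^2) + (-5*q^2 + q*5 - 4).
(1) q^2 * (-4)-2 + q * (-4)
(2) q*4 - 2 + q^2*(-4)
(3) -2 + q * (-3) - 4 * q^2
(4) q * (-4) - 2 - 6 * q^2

Adding the polynomials and combining like terms:
(2 - 9*q + q^2) + (-5*q^2 + q*5 - 4)
= q^2 * (-4)-2 + q * (-4)
1) q^2 * (-4)-2 + q * (-4)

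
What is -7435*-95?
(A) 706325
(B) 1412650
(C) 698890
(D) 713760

-7435 * -95 = 706325
A) 706325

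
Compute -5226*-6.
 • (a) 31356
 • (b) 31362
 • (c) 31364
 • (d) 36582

-5226 * -6 = 31356
a) 31356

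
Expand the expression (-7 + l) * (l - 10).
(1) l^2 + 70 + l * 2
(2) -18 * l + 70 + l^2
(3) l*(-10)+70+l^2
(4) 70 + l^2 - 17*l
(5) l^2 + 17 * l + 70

Expanding (-7 + l) * (l - 10):
= 70 + l^2 - 17*l
4) 70 + l^2 - 17*l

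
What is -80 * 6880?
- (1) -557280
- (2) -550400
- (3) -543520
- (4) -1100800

-80 * 6880 = -550400
2) -550400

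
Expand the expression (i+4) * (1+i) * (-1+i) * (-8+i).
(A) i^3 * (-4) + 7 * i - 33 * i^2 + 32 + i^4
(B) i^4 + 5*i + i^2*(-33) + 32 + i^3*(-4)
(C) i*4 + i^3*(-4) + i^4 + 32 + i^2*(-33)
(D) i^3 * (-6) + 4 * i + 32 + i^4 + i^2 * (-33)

Expanding (i+4) * (1+i) * (-1+i) * (-8+i):
= i*4 + i^3*(-4) + i^4 + 32 + i^2*(-33)
C) i*4 + i^3*(-4) + i^4 + 32 + i^2*(-33)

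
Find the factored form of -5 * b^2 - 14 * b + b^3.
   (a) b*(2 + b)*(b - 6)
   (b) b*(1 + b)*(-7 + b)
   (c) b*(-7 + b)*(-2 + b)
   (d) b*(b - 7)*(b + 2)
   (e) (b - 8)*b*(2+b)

We need to factor -5 * b^2 - 14 * b + b^3.
The factored form is b*(b - 7)*(b + 2).
d) b*(b - 7)*(b + 2)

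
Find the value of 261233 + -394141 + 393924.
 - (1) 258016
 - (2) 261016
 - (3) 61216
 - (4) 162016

First: 261233 + -394141 = -132908
Then: -132908 + 393924 = 261016
2) 261016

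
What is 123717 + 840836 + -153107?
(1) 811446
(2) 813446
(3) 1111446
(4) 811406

First: 123717 + 840836 = 964553
Then: 964553 + -153107 = 811446
1) 811446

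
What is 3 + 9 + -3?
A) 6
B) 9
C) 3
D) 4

First: 3 + 9 = 12
Then: 12 + -3 = 9
B) 9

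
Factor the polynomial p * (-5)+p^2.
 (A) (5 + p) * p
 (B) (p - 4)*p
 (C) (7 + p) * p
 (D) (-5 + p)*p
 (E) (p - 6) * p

We need to factor p * (-5)+p^2.
The factored form is (-5 + p)*p.
D) (-5 + p)*p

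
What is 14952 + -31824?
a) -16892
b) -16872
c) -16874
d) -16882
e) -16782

14952 + -31824 = -16872
b) -16872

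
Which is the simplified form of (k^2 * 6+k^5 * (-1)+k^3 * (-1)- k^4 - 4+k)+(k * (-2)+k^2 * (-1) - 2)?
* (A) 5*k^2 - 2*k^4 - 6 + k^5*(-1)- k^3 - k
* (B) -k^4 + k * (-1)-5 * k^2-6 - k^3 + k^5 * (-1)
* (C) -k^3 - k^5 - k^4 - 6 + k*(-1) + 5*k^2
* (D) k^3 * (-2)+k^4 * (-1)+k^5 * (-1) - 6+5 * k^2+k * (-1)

Adding the polynomials and combining like terms:
(k^2*6 + k^5*(-1) + k^3*(-1) - k^4 - 4 + k) + (k*(-2) + k^2*(-1) - 2)
= -k^3 - k^5 - k^4 - 6 + k*(-1) + 5*k^2
C) -k^3 - k^5 - k^4 - 6 + k*(-1) + 5*k^2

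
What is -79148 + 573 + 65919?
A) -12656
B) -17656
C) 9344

First: -79148 + 573 = -78575
Then: -78575 + 65919 = -12656
A) -12656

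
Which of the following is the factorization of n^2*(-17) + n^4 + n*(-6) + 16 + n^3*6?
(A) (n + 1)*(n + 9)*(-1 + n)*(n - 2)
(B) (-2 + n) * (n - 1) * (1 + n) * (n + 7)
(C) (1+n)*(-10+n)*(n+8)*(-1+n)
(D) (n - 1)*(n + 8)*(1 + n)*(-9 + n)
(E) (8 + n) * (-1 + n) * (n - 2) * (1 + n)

We need to factor n^2*(-17) + n^4 + n*(-6) + 16 + n^3*6.
The factored form is (8 + n) * (-1 + n) * (n - 2) * (1 + n).
E) (8 + n) * (-1 + n) * (n - 2) * (1 + n)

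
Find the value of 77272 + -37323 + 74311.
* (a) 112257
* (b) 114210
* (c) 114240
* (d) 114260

First: 77272 + -37323 = 39949
Then: 39949 + 74311 = 114260
d) 114260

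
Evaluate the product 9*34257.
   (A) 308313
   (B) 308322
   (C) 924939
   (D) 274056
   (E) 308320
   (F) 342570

9 * 34257 = 308313
A) 308313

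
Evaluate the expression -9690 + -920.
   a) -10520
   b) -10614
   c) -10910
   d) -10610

-9690 + -920 = -10610
d) -10610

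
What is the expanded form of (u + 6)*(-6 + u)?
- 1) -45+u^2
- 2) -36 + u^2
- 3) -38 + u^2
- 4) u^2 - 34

Expanding (u + 6)*(-6 + u):
= -36 + u^2
2) -36 + u^2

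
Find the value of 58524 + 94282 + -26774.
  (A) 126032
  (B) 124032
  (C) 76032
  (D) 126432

First: 58524 + 94282 = 152806
Then: 152806 + -26774 = 126032
A) 126032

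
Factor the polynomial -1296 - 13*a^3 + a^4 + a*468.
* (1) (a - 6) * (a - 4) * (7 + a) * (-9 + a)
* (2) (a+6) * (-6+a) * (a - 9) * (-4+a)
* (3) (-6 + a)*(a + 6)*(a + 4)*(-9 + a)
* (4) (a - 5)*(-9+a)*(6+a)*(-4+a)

We need to factor -1296 - 13*a^3 + a^4 + a*468.
The factored form is (a+6) * (-6+a) * (a - 9) * (-4+a).
2) (a+6) * (-6+a) * (a - 9) * (-4+a)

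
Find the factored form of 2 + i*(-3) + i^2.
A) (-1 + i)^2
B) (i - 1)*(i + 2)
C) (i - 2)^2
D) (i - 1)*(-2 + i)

We need to factor 2 + i*(-3) + i^2.
The factored form is (i - 1)*(-2 + i).
D) (i - 1)*(-2 + i)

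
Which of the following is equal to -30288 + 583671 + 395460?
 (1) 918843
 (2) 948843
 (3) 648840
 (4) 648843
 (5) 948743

First: -30288 + 583671 = 553383
Then: 553383 + 395460 = 948843
2) 948843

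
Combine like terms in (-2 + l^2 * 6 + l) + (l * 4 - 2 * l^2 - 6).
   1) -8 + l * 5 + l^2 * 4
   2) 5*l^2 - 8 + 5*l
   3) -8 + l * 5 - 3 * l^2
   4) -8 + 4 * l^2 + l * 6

Adding the polynomials and combining like terms:
(-2 + l^2*6 + l) + (l*4 - 2*l^2 - 6)
= -8 + l * 5 + l^2 * 4
1) -8 + l * 5 + l^2 * 4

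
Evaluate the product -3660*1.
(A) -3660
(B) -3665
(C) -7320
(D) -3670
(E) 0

-3660 * 1 = -3660
A) -3660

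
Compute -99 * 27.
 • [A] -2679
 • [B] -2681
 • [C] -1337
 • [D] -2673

-99 * 27 = -2673
D) -2673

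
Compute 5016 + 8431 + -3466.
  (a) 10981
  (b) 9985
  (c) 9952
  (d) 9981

First: 5016 + 8431 = 13447
Then: 13447 + -3466 = 9981
d) 9981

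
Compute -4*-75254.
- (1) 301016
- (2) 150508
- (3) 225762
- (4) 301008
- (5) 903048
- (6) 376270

-4 * -75254 = 301016
1) 301016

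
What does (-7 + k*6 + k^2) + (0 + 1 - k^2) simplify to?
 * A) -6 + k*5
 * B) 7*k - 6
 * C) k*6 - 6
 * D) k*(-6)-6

Adding the polynomials and combining like terms:
(-7 + k*6 + k^2) + (0 + 1 - k^2)
= k*6 - 6
C) k*6 - 6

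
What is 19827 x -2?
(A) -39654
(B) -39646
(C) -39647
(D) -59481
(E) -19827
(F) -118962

19827 * -2 = -39654
A) -39654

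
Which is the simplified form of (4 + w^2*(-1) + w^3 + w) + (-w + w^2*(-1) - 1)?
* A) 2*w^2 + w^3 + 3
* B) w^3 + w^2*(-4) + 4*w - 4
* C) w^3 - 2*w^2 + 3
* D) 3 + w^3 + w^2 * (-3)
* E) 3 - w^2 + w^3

Adding the polynomials and combining like terms:
(4 + w^2*(-1) + w^3 + w) + (-w + w^2*(-1) - 1)
= w^3 - 2*w^2 + 3
C) w^3 - 2*w^2 + 3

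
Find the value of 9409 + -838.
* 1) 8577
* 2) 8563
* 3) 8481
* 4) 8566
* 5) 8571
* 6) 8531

9409 + -838 = 8571
5) 8571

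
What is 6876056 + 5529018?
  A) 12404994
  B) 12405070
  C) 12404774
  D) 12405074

6876056 + 5529018 = 12405074
D) 12405074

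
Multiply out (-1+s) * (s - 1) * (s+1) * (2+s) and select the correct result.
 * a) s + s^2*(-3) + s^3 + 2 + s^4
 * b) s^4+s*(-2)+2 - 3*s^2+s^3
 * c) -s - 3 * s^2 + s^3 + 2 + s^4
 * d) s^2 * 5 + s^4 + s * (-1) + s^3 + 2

Expanding (-1+s) * (s - 1) * (s+1) * (2+s):
= -s - 3 * s^2 + s^3 + 2 + s^4
c) -s - 3 * s^2 + s^3 + 2 + s^4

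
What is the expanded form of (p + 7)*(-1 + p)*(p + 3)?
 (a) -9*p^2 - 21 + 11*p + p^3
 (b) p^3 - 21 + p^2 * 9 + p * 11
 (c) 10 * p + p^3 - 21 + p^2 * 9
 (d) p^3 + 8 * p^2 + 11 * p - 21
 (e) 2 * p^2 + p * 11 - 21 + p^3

Expanding (p + 7)*(-1 + p)*(p + 3):
= p^3 - 21 + p^2 * 9 + p * 11
b) p^3 - 21 + p^2 * 9 + p * 11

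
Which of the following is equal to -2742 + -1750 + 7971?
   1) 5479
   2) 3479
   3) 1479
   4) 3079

First: -2742 + -1750 = -4492
Then: -4492 + 7971 = 3479
2) 3479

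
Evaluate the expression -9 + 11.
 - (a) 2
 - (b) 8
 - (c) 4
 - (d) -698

-9 + 11 = 2
a) 2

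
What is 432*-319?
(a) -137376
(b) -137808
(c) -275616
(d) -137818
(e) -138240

432 * -319 = -137808
b) -137808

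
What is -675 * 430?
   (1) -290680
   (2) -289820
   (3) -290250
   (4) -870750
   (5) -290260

-675 * 430 = -290250
3) -290250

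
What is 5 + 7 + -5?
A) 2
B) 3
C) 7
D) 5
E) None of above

First: 5 + 7 = 12
Then: 12 + -5 = 7
C) 7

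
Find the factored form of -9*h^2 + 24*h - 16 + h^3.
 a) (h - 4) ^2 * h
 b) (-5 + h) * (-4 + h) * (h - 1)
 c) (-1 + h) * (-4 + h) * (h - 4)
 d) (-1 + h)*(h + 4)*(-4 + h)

We need to factor -9*h^2 + 24*h - 16 + h^3.
The factored form is (-1 + h) * (-4 + h) * (h - 4).
c) (-1 + h) * (-4 + h) * (h - 4)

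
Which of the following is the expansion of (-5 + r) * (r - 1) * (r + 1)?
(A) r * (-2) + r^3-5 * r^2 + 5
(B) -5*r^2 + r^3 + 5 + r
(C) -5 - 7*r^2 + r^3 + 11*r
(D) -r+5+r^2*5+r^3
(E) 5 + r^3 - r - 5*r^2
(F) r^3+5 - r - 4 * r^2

Expanding (-5 + r) * (r - 1) * (r + 1):
= 5 + r^3 - r - 5*r^2
E) 5 + r^3 - r - 5*r^2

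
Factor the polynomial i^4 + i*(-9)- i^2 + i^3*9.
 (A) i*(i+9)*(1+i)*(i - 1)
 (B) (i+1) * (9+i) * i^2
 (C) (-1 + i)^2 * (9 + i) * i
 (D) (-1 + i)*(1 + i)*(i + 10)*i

We need to factor i^4 + i*(-9)- i^2 + i^3*9.
The factored form is i*(i+9)*(1+i)*(i - 1).
A) i*(i+9)*(1+i)*(i - 1)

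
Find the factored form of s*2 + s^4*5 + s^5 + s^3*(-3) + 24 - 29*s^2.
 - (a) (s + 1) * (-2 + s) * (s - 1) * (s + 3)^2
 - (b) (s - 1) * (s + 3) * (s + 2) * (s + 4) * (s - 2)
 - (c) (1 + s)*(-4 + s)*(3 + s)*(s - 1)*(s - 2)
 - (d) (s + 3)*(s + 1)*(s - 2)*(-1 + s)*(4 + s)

We need to factor s*2 + s^4*5 + s^5 + s^3*(-3) + 24 - 29*s^2.
The factored form is (s + 3)*(s + 1)*(s - 2)*(-1 + s)*(4 + s).
d) (s + 3)*(s + 1)*(s - 2)*(-1 + s)*(4 + s)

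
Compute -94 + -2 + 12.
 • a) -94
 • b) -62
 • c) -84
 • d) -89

First: -94 + -2 = -96
Then: -96 + 12 = -84
c) -84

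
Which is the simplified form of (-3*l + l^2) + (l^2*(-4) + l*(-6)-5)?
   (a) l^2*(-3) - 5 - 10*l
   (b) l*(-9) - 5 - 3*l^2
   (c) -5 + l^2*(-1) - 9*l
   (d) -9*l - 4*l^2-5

Adding the polynomials and combining like terms:
(-3*l + l^2) + (l^2*(-4) + l*(-6) - 5)
= l*(-9) - 5 - 3*l^2
b) l*(-9) - 5 - 3*l^2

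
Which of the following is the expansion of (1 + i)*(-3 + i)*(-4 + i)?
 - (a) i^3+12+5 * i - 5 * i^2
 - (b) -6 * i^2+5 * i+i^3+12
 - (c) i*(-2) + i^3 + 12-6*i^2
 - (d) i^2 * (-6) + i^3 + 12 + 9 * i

Expanding (1 + i)*(-3 + i)*(-4 + i):
= -6 * i^2+5 * i+i^3+12
b) -6 * i^2+5 * i+i^3+12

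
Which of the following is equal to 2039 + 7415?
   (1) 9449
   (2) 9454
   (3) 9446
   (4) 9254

2039 + 7415 = 9454
2) 9454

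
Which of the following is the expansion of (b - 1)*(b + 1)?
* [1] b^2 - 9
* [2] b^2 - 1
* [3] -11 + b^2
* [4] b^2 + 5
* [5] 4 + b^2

Expanding (b - 1)*(b + 1):
= b^2 - 1
2) b^2 - 1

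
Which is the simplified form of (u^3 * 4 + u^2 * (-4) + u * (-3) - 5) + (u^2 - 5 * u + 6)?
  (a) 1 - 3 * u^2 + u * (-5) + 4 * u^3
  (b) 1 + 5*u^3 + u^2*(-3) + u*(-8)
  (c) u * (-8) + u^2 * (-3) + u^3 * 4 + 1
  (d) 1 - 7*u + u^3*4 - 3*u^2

Adding the polynomials and combining like terms:
(u^3*4 + u^2*(-4) + u*(-3) - 5) + (u^2 - 5*u + 6)
= u * (-8) + u^2 * (-3) + u^3 * 4 + 1
c) u * (-8) + u^2 * (-3) + u^3 * 4 + 1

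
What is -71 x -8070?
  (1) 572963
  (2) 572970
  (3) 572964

-71 * -8070 = 572970
2) 572970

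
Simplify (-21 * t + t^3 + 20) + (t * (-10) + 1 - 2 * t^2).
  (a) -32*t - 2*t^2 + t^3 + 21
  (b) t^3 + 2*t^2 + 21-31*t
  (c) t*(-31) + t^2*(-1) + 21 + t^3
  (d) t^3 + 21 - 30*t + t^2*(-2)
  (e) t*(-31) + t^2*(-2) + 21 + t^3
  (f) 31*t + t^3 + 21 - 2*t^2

Adding the polynomials and combining like terms:
(-21*t + t^3 + 20) + (t*(-10) + 1 - 2*t^2)
= t*(-31) + t^2*(-2) + 21 + t^3
e) t*(-31) + t^2*(-2) + 21 + t^3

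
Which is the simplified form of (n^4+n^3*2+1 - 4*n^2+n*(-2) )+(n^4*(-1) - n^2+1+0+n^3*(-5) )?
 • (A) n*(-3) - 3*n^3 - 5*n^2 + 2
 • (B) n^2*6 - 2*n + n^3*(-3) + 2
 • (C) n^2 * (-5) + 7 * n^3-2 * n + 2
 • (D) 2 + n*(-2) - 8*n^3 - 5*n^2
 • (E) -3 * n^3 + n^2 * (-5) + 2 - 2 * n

Adding the polynomials and combining like terms:
(n^4 + n^3*2 + 1 - 4*n^2 + n*(-2)) + (n^4*(-1) - n^2 + 1 + 0 + n^3*(-5))
= -3 * n^3 + n^2 * (-5) + 2 - 2 * n
E) -3 * n^3 + n^2 * (-5) + 2 - 2 * n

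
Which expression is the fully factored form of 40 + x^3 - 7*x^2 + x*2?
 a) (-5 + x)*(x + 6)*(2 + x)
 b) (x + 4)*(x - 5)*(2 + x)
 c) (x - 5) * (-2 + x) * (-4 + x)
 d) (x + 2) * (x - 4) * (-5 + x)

We need to factor 40 + x^3 - 7*x^2 + x*2.
The factored form is (x + 2) * (x - 4) * (-5 + x).
d) (x + 2) * (x - 4) * (-5 + x)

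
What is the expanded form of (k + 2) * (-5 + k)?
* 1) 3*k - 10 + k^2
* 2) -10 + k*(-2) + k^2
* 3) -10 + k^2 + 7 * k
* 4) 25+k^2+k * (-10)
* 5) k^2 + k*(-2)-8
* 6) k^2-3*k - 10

Expanding (k + 2) * (-5 + k):
= k^2-3*k - 10
6) k^2-3*k - 10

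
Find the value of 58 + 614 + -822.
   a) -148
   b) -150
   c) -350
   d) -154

First: 58 + 614 = 672
Then: 672 + -822 = -150
b) -150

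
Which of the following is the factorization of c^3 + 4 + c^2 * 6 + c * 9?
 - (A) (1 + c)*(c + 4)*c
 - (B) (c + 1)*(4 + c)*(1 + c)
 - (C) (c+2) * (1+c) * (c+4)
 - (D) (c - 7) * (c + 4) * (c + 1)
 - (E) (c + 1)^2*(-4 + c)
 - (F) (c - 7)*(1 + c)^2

We need to factor c^3 + 4 + c^2 * 6 + c * 9.
The factored form is (c + 1)*(4 + c)*(1 + c).
B) (c + 1)*(4 + c)*(1 + c)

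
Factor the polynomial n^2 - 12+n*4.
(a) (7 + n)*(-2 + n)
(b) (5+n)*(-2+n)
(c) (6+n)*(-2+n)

We need to factor n^2 - 12+n*4.
The factored form is (6+n)*(-2+n).
c) (6+n)*(-2+n)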